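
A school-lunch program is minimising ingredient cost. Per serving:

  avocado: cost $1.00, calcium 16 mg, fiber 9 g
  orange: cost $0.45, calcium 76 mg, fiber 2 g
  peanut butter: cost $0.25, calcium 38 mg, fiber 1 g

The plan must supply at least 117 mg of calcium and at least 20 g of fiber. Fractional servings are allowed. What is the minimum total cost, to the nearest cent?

$2.48

An LP optimum is at a vertex; with two nutrient constraints at most two foods are used. Check each candidate.
avocado only: max(117/16, 20/9) = 7.312 servings → $7.31.
orange only: max(117/76, 20/2) = 10 servings → $4.50.
peanut butter only: max(117/38, 20/1) = 20 servings → $5.00.
avocado + orange with both tight: 1.972 servings and 1.124 servings → $2.48.
avocado + peanut butter with both tight: 1.972 servings and 2.248 servings → $2.53.
orange + peanut butter (both tight): parallel constraints — no distinct corner.
The minimum over all feasible corners is $2.48.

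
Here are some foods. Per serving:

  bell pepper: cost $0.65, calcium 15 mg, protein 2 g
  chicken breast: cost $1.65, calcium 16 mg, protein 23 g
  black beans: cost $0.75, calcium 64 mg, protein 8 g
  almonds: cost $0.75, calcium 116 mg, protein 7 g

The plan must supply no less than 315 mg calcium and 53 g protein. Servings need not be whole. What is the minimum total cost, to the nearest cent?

$4.42

The cheapest plan sits at a corner of the feasible region — with two constraints it uses at most two foods.
bell pepper only: max(315/15, 53/2) = 26.5 servings → $17.23.
chicken breast only: max(315/16, 53/23) = 19.69 servings → $32.48.
black beans only: max(315/64, 53/8) = 6.625 servings → $4.97.
almonds only: max(315/116, 53/7) = 7.571 servings → $5.68.
bell pepper + chicken breast with both tight: 20.44 servings and 0.5272 servings → $14.15.
bell pepper + black beans: intersection lies outside the first quadrant.
bell pepper + almonds: the both-tight solution has a negative serving — not a feasible corner.
chicken breast + black beans with both tight: 0.6488 servings and 4.76 servings → $4.64.
chicken breast + almonds with both tight: 1.543 servings and 2.503 servings → $4.42.
black beans + almonds with both targets exact would need a negative amount; discard.
Cheapest feasible corner: $4.42.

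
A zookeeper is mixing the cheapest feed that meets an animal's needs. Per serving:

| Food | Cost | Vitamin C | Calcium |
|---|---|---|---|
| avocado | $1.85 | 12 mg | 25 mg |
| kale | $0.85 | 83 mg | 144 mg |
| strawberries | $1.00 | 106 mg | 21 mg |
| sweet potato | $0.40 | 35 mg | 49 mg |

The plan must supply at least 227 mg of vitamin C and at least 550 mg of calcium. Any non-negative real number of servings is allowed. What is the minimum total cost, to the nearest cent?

$3.25

For a min-cost LP with two ≥-constraints, a basic feasible solution has at most two positive variables.
avocado only: max(227/12, 550/25) = 22 servings → $40.70.
kale only: max(227/83, 550/144) = 3.819 servings → $3.25.
strawberries only: max(227/106, 550/21) = 26.19 servings → $26.19.
sweet potato only: max(227/35, 550/49) = 11.22 servings → $4.49.
avocado + kale with both targets exact would need a negative amount; discard.
avocado + strawberries with both targets exact would need a negative amount; discard.
avocado + sweet potato with both targets exact would need a negative amount; discard.
kale + strawberries: the both-tight solution has a negative serving — not a feasible corner.
kale + sweet potato: intersection lies outside the first quadrant.
strawberries + sweet potato: the both-tight solution has a negative serving — not a feasible corner.
Cheapest feasible corner: $3.25.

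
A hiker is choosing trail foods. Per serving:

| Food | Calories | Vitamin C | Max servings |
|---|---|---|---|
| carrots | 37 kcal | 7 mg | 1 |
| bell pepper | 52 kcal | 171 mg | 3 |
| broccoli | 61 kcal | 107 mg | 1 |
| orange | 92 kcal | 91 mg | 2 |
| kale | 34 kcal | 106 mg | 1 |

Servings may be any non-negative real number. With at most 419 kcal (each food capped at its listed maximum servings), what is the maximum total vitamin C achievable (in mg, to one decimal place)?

Vitamin C per kcal: bell pepper 3.288, kale 3.118, broccoli 1.754, orange 0.9891, carrots 0.1892.
Take 3 servings of bell pepper: uses 156 kcal, +513.0 mg vitamin C (running total 513.0 mg).
Take 1 serving of kale: uses 34 kcal, +106.0 mg vitamin C (running total 619.0 mg).
Take 1 serving of broccoli: uses 61 kcal, +107.0 mg vitamin C (running total 726.0 mg).
Take 1.826 servings of orange: uses 168 kcal, +166.2 mg vitamin C (running total 892.2 mg).
Greedy by best ratio exhausts the calories allowance optimally: 892.2 mg.

892.2 mg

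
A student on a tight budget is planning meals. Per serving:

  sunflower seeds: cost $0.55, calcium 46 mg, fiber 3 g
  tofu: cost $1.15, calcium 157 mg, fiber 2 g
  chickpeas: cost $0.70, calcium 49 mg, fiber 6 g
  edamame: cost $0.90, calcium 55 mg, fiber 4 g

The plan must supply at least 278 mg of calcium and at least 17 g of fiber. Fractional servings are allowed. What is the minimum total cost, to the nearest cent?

Two binding constraints pin down two serving amounts, so the optimal mix uses at most two foods. The candidates are each food alone (scaled to the tighter of calcium/fiber) and each pair with both constraints tight.
sunflower seeds only: max(278/46, 17/3) = 6.043 servings → $3.32.
tofu only: max(278/157, 17/2) = 8.5 servings → $9.78.
chickpeas only: max(278/49, 17/6) = 5.673 servings → $3.97.
edamame only: max(278/55, 17/4) = 5.055 servings → $4.55.
sunflower seeds + tofu with both tight: 5.575 servings and 0.1372 servings → $3.22.
sunflower seeds + chickpeas: intersection lies outside the first quadrant.
sunflower seeds + edamame with both targets exact would need a negative amount; discard.
tofu + chickpeas with both tight: 0.9893 servings and 2.504 servings → $2.89.
tofu + edamame with both tight: 0.3417 servings and 4.079 servings → $4.06.
chickpeas + edamame: the both-tight solution has a negative serving — not a feasible corner.
So the least-cost plan costs $2.89.

$2.89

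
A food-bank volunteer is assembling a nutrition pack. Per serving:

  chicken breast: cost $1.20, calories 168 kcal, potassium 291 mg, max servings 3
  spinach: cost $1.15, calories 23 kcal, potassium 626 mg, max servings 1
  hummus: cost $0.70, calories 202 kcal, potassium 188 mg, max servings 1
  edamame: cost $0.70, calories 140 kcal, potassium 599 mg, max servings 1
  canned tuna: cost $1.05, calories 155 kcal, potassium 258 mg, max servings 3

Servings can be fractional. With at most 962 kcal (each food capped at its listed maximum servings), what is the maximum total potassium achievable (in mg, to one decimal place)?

Potassium per kcal: spinach 27.22, edamame 4.279, chicken breast 1.732, canned tuna 1.665, hummus 0.9307.
Take 1 serving of spinach: uses 23 kcal, +626.0 mg potassium (running total 626.0 mg).
Take 1 serving of edamame: uses 140 kcal, +599.0 mg potassium (running total 1225.0 mg).
Take 3 servings of chicken breast: uses 504 kcal, +873.0 mg potassium (running total 2098.0 mg).
Take 1.903 servings of canned tuna: uses 295 kcal, +491.0 mg potassium (running total 2589.0 mg).
Greedy by best ratio exhausts the calories allowance optimally: 2589.0 mg.

2589.0 mg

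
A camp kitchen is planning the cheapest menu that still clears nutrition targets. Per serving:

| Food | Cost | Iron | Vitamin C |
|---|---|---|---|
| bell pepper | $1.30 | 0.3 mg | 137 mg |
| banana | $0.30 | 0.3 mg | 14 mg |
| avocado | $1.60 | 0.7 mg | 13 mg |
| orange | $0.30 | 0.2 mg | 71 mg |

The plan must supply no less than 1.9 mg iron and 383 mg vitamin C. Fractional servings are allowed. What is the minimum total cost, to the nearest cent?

At the optimum either one food covers both requirements or two foods hit both targets exactly; no other combination can be cheaper.
bell pepper only: max(1.9/0.3, 383/137) = 6.333 servings → $8.23.
banana only: max(1.9/0.3, 383/14) = 27.36 servings → $8.21.
avocado only: max(1.9/0.7, 383/13) = 29.46 servings → $47.14.
orange only: max(1.9/0.2, 383/71) = 9.5 servings → $2.85.
bell pepper + banana with both tight: 2.393 servings and 3.94 servings → $4.29.
bell pepper + avocado with both tight: 2.646 servings and 1.58 servings → $5.97.
bell pepper + orange with both targets exact would need a negative amount; discard.
banana + avocado: the both-tight solution has a negative serving — not a feasible corner.
banana + orange with both tight: 3.151 servings and 4.773 servings → $2.38.
avocado + orange with both tight: 1.238 servings and 5.168 servings → $3.53.
The minimum over all feasible corners is $2.38.

$2.38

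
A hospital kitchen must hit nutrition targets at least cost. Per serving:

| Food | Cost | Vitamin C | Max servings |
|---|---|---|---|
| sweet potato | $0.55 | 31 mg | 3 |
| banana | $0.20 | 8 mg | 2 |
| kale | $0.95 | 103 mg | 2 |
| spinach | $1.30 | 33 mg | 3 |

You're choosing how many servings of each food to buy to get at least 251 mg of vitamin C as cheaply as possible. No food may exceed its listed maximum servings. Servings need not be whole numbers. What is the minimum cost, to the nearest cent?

Cost per mg of vitamin C: kale $0.0092, sweet potato $0.0177, banana $0.0250, spinach $0.0394.
Take 2 servings of kale: +206.0 mg vitamin C for $1.90 (total $1.90, still need 45.0 mg).
Take 1.452 servings of sweet potato: +45.0 mg vitamin C for $0.80 (total $2.70, still need 0.0 mg).
Filling from the cheapest source first is optimal under one linear minimum: $2.70.

$2.70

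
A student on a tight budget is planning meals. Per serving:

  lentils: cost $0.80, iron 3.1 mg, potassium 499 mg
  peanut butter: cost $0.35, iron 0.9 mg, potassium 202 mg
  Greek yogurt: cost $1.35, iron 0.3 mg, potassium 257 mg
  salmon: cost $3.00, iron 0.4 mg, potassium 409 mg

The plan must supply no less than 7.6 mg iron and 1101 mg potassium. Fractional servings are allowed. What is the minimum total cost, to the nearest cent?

$1.96

Two binding constraints pin down two serving amounts, so the optimal mix uses at most two foods. The candidates are each food alone (scaled to the tighter of iron/potassium) and each pair with both constraints tight.
lentils only: max(7.6/3.1, 1101/499) = 2.452 servings → $1.96.
peanut butter only: max(7.6/0.9, 1101/202) = 8.444 servings → $2.96.
Greek yogurt only: max(7.6/0.3, 1101/257) = 25.33 servings → $34.20.
salmon only: max(7.6/0.4, 1101/409) = 19 servings → $57.00.
lentils + peanut butter with both targets exact would need a negative amount; discard.
lentils + Greek yogurt: intersection lies outside the first quadrant.
lentils + salmon: the both-tight solution has a negative serving — not a feasible corner.
peanut butter + Greek yogurt: the both-tight solution has a negative serving — not a feasible corner.
peanut butter + salmon: intersection lies outside the first quadrant.
Greek yogurt + salmon: the both-tight solution has a negative serving — not a feasible corner.
So the least-cost plan costs $1.96.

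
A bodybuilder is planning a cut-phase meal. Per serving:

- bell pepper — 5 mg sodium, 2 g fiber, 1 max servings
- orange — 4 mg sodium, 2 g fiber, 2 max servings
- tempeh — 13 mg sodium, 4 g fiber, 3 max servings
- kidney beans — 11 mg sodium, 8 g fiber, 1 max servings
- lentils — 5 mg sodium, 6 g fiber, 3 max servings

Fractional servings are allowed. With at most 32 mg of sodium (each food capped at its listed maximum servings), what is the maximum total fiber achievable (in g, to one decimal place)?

Fiber per mg sodium: lentils 1.2, kidney beans 0.7273, orange 0.5, bell pepper 0.4, tempeh 0.3077.
Take 3 servings of lentils: uses 15 mg sodium, +18.0 g fiber (running total 18.0 g).
Take 1 serving of kidney beans: uses 11 mg sodium, +8.0 g fiber (running total 26.0 g).
Take 1.5 servings of orange: uses 6 mg sodium, +3.0 g fiber (running total 29.0 g).
Greedy by best ratio exhausts the sodium allowance optimally: 29.0 g.

29.0 g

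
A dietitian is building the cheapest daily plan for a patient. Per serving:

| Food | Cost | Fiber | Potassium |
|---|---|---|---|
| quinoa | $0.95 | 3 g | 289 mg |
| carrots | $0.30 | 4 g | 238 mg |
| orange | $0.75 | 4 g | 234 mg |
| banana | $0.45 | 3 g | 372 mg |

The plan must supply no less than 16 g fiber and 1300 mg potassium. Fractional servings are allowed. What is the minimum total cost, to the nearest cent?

The cheapest plan sits at a corner of the feasible region — with two constraints it uses at most two foods.
quinoa only: max(16/3, 1300/289) = 5.333 servings → $5.07.
carrots only: max(16/4, 1300/238) = 5.462 servings → $1.64.
orange only: max(16/4, 1300/234) = 5.556 servings → $4.17.
banana only: max(16/3, 1300/372) = 5.333 servings → $2.40.
quinoa + carrots with both tight: 3.149 servings and 1.638 servings → $3.48.
quinoa + orange with both tight: 3.207 servings and 1.595 servings → $4.24.
quinoa + banana with both targets exact would need a negative amount; discard.
carrots + orange: intersection lies outside the first quadrant.
carrots + banana with both tight: 2.651 servings and 1.798 servings → $1.60.
orange + banana with both tight: 2.611 servings and 1.852 servings → $2.79.
The minimum over all feasible corners is $1.60.

$1.60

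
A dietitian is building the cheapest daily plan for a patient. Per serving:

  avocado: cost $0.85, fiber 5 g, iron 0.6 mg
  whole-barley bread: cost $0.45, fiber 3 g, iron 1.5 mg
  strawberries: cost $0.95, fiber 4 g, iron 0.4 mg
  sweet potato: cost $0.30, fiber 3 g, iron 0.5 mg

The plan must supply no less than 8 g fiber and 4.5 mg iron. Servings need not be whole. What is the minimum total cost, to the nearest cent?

This is a tiny linear program; its minimum lies at a vertex of the feasible set. List the vertices and price them.
avocado only: max(8/5, 4.5/0.6) = 7.5 servings → $6.38.
whole-barley bread only: max(8/3, 4.5/1.5) = 3 servings → $1.35.
strawberries only: max(8/4, 4.5/0.4) = 11.25 servings → $10.69.
sweet potato only: max(8/3, 4.5/0.5) = 9 servings → $2.70.
avocado + whole-barley bread: the both-tight solution has a negative serving — not a feasible corner.
avocado + strawberries: the both-tight solution has a negative serving — not a feasible corner.
avocado + sweet potato: the both-tight solution has a negative serving — not a feasible corner.
whole-barley bread + strawberries: intersection lies outside the first quadrant.
whole-barley bread + sweet potato: intersection lies outside the first quadrant.
strawberries + sweet potato with both targets exact would need a negative amount; discard.
So the least-cost plan costs $1.35.

$1.35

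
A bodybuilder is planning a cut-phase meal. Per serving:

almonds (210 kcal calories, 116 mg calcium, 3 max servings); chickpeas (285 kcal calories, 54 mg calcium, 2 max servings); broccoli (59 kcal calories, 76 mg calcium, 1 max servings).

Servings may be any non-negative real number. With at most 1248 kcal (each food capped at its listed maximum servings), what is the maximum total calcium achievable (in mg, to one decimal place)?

Calcium per kcal: broccoli 1.288, almonds 0.5524, chickpeas 0.1895.
Take 1 serving of broccoli: uses 59 kcal, +76.0 mg calcium (running total 76.0 mg).
Take 3 servings of almonds: uses 630 kcal, +348.0 mg calcium (running total 424.0 mg).
Take 1.961 servings of chickpeas: uses 559 kcal, +105.9 mg calcium (running total 529.9 mg).
Filling greedily by calcium-per-kcal is optimal for one linear limit, giving 529.9 mg.

529.9 mg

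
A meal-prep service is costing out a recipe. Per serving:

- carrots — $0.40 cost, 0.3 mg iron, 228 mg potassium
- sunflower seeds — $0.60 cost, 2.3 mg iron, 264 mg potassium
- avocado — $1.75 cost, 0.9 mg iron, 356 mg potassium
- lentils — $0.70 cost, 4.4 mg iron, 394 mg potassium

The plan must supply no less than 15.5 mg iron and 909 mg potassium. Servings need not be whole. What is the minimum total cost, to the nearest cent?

$2.47

The cheapest plan sits at a corner of the feasible region — with two constraints it uses at most two foods.
carrots only: max(15.5/0.3, 909/228) = 51.67 servings → $20.67.
sunflower seeds only: max(15.5/2.3, 909/264) = 6.739 servings → $4.04.
avocado only: max(15.5/0.9, 909/356) = 17.22 servings → $30.14.
lentils only: max(15.5/4.4, 909/394) = 3.523 servings → $2.47.
carrots + sunflower seeds: the both-tight solution has a negative serving — not a feasible corner.
carrots + avocado: the both-tight solution has a negative serving — not a feasible corner.
carrots + lentils: intersection lies outside the first quadrant.
sunflower seeds + avocado: the both-tight solution has a negative serving — not a feasible corner.
sunflower seeds + lentils: the both-tight solution has a negative serving — not a feasible corner.
avocado + lentils with both targets exact would need a negative amount; discard.
Cheapest feasible corner: $2.47.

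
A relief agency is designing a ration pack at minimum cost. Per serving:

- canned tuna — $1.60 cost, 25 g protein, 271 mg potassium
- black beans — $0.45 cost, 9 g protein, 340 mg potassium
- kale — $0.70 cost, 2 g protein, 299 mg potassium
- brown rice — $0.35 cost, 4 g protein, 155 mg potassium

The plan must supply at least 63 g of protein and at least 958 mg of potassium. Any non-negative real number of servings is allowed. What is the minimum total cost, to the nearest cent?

Compare the cost at each extreme point of the feasible region.
canned tuna only: max(63/25, 958/271) = 3.535 servings → $5.66.
black beans only: max(63/9, 958/340) = 7 servings → $3.15.
kale only: max(63/2, 958/299) = 31.5 servings → $22.05.
brown rice only: max(63/4, 958/155) = 15.75 servings → $5.51.
canned tuna + black beans with both tight: 2.112 servings and 1.135 servings → $3.89.
canned tuna + kale with both tight: 2.441 servings and 0.9919 servings → $4.60.
canned tuna + brown rice with both tight: 2.126 servings and 2.464 servings → $4.26.
black beans + kale: intersection lies outside the first quadrant.
black beans + brown rice with both targets exact would need a negative amount; discard.
kale + brown rice with both targets exact would need a negative amount; discard.
Cheapest feasible corner: $3.15.

$3.15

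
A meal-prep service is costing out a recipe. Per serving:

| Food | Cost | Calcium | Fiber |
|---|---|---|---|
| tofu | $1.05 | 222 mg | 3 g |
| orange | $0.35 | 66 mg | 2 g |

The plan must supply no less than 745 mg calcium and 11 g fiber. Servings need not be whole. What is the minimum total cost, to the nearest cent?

$3.56

Two binding constraints pin down two serving amounts, so the optimal mix uses at most two foods. The candidates are each food alone (scaled to the tighter of calcium/fiber) and each pair with both constraints tight.
tofu only: max(745/222, 11/3) = 3.667 servings → $3.85.
orange only: max(745/66, 11/2) = 11.29 servings → $3.95.
tofu + orange with both tight: 3.106 servings and 0.8415 servings → $3.56.
Cheapest feasible corner: $3.56.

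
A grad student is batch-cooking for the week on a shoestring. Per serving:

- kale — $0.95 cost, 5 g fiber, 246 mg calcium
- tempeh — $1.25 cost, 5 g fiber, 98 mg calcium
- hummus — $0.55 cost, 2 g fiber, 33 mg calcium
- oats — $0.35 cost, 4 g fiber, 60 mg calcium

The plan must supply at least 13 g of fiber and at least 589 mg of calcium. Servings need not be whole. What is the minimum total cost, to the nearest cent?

Compare the cost at each extreme point of the feasible region.
kale only: max(13/5, 589/246) = 2.6 servings → $2.47.
tempeh only: max(13/5, 589/98) = 6.01 servings → $7.51.
hummus only: max(13/2, 589/33) = 17.85 servings → $9.82.
oats only: max(13/4, 589/60) = 9.817 servings → $3.44.
kale + tempeh with both tight: 2.258 servings and 0.3419 servings → $2.57.
kale + hummus with both tight: 2.291 servings and 0.7737 servings → $2.60.
kale + oats with both tight: 2.304 servings and 0.3699 servings → $2.32.
tempeh + hummus: intersection lies outside the first quadrant.
tempeh + oats: the both-tight solution has a negative serving — not a feasible corner.
hummus + oats: the both-tight solution has a negative serving — not a feasible corner.
So the least-cost plan costs $2.32.

$2.32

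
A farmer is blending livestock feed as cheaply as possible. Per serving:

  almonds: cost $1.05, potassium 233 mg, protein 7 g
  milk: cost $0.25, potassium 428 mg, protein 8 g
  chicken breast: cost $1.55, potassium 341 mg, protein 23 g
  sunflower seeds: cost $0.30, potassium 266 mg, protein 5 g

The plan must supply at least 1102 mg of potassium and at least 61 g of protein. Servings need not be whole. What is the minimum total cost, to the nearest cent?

The cheapest plan sits at a corner of the feasible region — with two constraints it uses at most two foods.
almonds only: max(1102/233, 61/7) = 8.714 servings → $9.15.
milk only: max(1102/428, 61/8) = 7.625 servings → $1.91.
chicken breast only: max(1102/341, 61/23) = 3.232 servings → $5.01.
sunflower seeds only: max(1102/266, 61/5) = 12.2 servings → $3.66.
almonds + milk: the both-tight solution has a negative serving — not a feasible corner.
almonds + chicken breast with both tight: 1.529 servings and 2.187 servings → $5.00.
almonds + sunflower seeds: the both-tight solution has a negative serving — not a feasible corner.
milk + chicken breast with both tight: 0.6387 servings and 2.43 servings → $3.93.
milk + sunflower seeds: the both-tight solution has a negative serving — not a feasible corner.
chicken breast + sunflower seeds with both tight: 2.428 servings and 1.03 servings → $4.07.
Cheapest feasible corner: $1.91.

$1.91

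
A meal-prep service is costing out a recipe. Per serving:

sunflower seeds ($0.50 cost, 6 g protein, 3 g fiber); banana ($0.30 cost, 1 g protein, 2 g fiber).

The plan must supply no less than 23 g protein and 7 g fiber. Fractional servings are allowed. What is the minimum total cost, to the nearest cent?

$1.92

Compare the cost at each extreme point of the feasible region.
sunflower seeds only: max(23/6, 7/3) = 3.833 servings → $1.92.
banana only: max(23/1, 7/2) = 23 servings → $6.90.
sunflower seeds + banana with both targets exact would need a negative amount; discard.
Cheapest feasible corner: $1.92.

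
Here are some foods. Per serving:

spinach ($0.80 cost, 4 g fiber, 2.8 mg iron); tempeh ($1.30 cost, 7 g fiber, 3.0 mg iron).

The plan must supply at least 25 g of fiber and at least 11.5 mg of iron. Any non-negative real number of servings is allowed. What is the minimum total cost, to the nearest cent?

$4.68

For a min-cost LP with two ≥-constraints, a basic feasible solution has at most two positive variables.
spinach only: max(25/4, 11.5/2.8) = 6.25 servings → $5.00.
tempeh only: max(25/7, 11.5/3.0) = 3.833 servings → $4.98.
spinach + tempeh with both tight: 0.7237 servings and 3.158 servings → $4.68.
Cheapest feasible corner: $4.68.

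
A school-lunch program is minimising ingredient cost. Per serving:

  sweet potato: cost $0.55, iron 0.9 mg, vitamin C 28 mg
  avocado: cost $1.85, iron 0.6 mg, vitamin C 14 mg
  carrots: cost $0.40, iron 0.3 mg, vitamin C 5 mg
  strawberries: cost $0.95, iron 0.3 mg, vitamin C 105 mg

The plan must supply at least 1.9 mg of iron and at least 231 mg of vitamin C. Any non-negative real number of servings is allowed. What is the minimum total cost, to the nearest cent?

Check every corner: each single food scaled to meet both minima, and each pair solved so both constraints bind.
sweet potato only: max(1.9/0.9, 231/28) = 8.25 servings → $4.54.
avocado only: max(1.9/0.6, 231/14) = 16.5 servings → $30.52.
carrots only: max(1.9/0.3, 231/5) = 46.2 servings → $18.48.
strawberries only: max(1.9/0.3, 231/105) = 6.333 servings → $6.02.
sweet potato + avocado with both targets exact would need a negative amount; discard.
sweet potato + carrots with both targets exact would need a negative amount; discard.
sweet potato + strawberries with both tight: 1.512 servings and 1.797 servings → $2.54.
avocado + carrots: the both-tight solution has a negative serving — not a feasible corner.
avocado + strawberries with both tight: 2.214 servings and 1.905 servings → $5.91.
carrots + strawberries with both tight: 4.34 servings and 1.993 servings → $3.63.
So the least-cost plan costs $2.54.

$2.54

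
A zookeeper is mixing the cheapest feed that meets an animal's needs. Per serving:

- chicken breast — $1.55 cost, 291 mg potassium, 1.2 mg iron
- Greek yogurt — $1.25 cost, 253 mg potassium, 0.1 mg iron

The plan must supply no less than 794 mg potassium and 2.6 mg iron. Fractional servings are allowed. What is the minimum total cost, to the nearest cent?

$4.16

For a min-cost LP with two ≥-constraints, a basic feasible solution has at most two positive variables.
chicken breast only: max(794/291, 2.6/1.2) = 2.729 servings → $4.23.
Greek yogurt only: max(794/253, 2.6/0.1) = 26 servings → $32.50.
chicken breast + Greek yogurt with both tight: 2.107 servings and 0.7148 servings → $4.16.
Cheapest feasible corner: $4.16.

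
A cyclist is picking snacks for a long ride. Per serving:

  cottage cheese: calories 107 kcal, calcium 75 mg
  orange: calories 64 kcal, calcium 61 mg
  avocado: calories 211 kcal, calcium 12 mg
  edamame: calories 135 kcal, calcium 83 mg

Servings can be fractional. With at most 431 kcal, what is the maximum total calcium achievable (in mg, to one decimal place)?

410.8 mg

Calcium per kcal: orange 0.9531, cottage cheese 0.7009, edamame 0.6148, avocado 0.05687.
With no serving limits, spend the whole calories allowance on orange: 431 kcal / 64 kcal × 61 mg = 410.8 mg.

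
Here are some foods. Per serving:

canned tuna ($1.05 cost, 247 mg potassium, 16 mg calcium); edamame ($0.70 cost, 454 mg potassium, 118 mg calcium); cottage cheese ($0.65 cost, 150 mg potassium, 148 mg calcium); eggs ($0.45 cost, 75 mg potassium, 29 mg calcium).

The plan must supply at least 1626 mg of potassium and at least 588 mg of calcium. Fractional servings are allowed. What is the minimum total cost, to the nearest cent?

With two linear requirements the optimum uses one or two foods; enumerate the corners.
canned tuna only: max(1626/247, 588/16) = 36.75 servings → $38.59.
edamame only: max(1626/454, 588/118) = 4.983 servings → $3.49.
cottage cheese only: max(1626/150, 588/148) = 10.84 servings → $7.05.
eggs only: max(1626/75, 588/29) = 21.68 servings → $9.76.
canned tuna + edamame: the both-tight solution has a negative serving — not a feasible corner.
canned tuna + cottage cheese with both tight: 4.463 servings and 3.49 servings → $6.96.
canned tuna + eggs with both tight: 0.5122 servings and 19.99 servings → $9.53.
edamame + cottage cheese with both tight: 3.08 servings and 1.517 servings → $3.14.
edamame + eggs with both tight: 0.7076 servings and 17.4 servings → $8.32.
cottage cheese + eggs with both targets exact would need a negative amount; discard.
Cheapest feasible corner: $3.14.

$3.14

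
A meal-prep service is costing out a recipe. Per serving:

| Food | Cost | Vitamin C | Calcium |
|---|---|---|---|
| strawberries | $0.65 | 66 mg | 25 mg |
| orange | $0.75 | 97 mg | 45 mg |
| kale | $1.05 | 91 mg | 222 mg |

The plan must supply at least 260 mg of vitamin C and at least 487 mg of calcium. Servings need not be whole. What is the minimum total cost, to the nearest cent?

$2.72

A basic optimal solution has at most two foods positive. Try each food alone and each pair with both targets met exactly.
strawberries only: max(260/66, 487/25) = 19.48 servings → $12.66.
orange only: max(260/97, 487/45) = 10.82 servings → $8.12.
kale only: max(260/91, 487/222) = 2.857 servings → $3.00.
strawberries + orange with both targets exact would need a negative amount; discard.
strawberries + kale with both tight: 1.083 servings and 2.072 servings → $2.88.
orange + kale with both tight: 0.7686 servings and 2.038 servings → $2.72.
Cheapest feasible corner: $2.72.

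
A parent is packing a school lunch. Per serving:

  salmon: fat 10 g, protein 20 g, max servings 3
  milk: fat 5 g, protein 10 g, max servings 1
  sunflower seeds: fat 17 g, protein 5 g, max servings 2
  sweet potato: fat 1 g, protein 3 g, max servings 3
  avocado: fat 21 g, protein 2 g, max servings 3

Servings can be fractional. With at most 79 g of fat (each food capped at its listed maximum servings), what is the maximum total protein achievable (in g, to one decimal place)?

Protein per g fat: sweet potato 3, salmon 2, milk 2, sunflower seeds 0.2941, avocado 0.09524.
Take 3 servings of sweet potato: uses 3 g fat, +9.0 g protein (running total 9.0 g).
Take 3 servings of salmon: uses 30 g fat, +60.0 g protein (running total 69.0 g).
Take 1 serving of milk: uses 5 g fat, +10.0 g protein (running total 79.0 g).
Take 2 servings of sunflower seeds: uses 34 g fat, +10.0 g protein (running total 89.0 g).
Take 0.3333 servings of avocado: uses 7 g fat, +0.7 g protein (running total 89.7 g).
Filling greedily by protein-per-g fat is optimal for one linear limit, giving 89.7 g.

89.7 g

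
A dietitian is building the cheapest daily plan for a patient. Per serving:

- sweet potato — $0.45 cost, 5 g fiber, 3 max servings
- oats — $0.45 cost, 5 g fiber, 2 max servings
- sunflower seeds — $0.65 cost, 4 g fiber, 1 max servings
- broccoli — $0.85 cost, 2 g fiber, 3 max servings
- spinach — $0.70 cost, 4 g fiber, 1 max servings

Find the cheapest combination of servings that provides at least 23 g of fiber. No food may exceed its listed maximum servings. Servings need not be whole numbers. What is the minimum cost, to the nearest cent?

Cost per g of fiber: sweet potato $0.0900, oats $0.0900, sunflower seeds $0.1625, spinach $0.1750, broccoli $0.4250.
Take 3 servings of sweet potato: +15.0 g fiber for $1.35 (total $1.35, still need 8.0 g).
Take 1.6 servings of oats: +8.0 g fiber for $0.72 (total $2.07, still need 0.0 g).
Filling from the cheapest source first is optimal under one linear minimum: $2.07.

$2.07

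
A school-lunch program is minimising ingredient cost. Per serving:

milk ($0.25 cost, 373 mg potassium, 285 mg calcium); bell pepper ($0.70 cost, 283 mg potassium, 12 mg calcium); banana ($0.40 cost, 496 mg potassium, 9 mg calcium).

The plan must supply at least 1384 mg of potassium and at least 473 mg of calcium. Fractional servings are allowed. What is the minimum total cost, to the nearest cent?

$0.93

Compare the cost at each extreme point of the feasible region.
milk only: max(1384/373, 473/285) = 3.71 servings → $0.93.
bell pepper only: max(1384/283, 473/12) = 39.42 servings → $27.59.
banana only: max(1384/496, 473/9) = 52.56 servings → $21.02.
milk + bell pepper with both tight: 1.539 servings and 2.862 servings → $2.39.
milk + banana with both tight: 1.61 servings and 1.58 servings → $1.03.
bell pepper + banana: intersection lies outside the first quadrant.
The minimum over all feasible corners is $0.93.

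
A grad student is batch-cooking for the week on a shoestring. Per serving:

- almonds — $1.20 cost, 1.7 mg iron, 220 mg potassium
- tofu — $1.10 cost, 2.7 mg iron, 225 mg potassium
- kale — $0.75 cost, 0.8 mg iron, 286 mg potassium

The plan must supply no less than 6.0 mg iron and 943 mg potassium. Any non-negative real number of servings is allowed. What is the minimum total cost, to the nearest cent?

$3.30

Check every corner: each single food scaled to meet both minima, and each pair solved so both constraints bind.
almonds only: max(6.0/1.7, 943/220) = 4.286 servings → $5.14.
tofu only: max(6.0/2.7, 943/225) = 4.191 servings → $4.61.
kale only: max(6.0/0.8, 943/286) = 7.5 servings → $5.62.
almonds + tofu: the both-tight solution has a negative serving — not a feasible corner.
almonds + kale with both tight: 3.1 servings and 0.9126 servings → $4.40.
tofu + kale with both tight: 1.624 servings and 2.02 servings → $3.30.
Cheapest feasible corner: $3.30.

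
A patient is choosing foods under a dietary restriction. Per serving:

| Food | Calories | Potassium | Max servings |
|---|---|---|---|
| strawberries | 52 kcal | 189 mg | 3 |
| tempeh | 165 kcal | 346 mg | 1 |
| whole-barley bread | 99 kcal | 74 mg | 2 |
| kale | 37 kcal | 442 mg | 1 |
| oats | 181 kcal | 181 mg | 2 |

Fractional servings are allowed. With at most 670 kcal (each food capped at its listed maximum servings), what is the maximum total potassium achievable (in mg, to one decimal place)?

Potassium per kcal: kale 11.95, strawberries 3.635, tempeh 2.097, oats 1, whole-barley bread 0.7475.
Take 1 serving of kale: uses 37 kcal, +442.0 mg potassium (running total 442.0 mg).
Take 3 servings of strawberries: uses 156 kcal, +567.0 mg potassium (running total 1009.0 mg).
Take 1 serving of tempeh: uses 165 kcal, +346.0 mg potassium (running total 1355.0 mg).
Take 1.724 servings of oats: uses 312 kcal, +312.0 mg potassium (running total 1667.0 mg).
Filling greedily by potassium-per-kcal is optimal for one linear limit, giving 1667.0 mg.

1667.0 mg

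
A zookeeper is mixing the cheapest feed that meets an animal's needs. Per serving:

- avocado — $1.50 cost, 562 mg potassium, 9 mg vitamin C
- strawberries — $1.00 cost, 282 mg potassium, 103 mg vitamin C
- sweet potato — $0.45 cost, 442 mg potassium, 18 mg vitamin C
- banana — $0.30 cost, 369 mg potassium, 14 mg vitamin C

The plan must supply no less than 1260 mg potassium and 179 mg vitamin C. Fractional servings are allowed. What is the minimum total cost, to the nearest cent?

$2.12

The cheapest plan sits at a corner of the feasible region — with two constraints it uses at most two foods.
avocado only: max(1260/562, 179/9) = 19.89 servings → $29.83.
strawberries only: max(1260/282, 179/103) = 4.468 servings → $4.47.
sweet potato only: max(1260/442, 179/18) = 9.944 servings → $4.47.
banana only: max(1260/369, 179/14) = 12.79 servings → $3.84.
avocado + strawberries with both tight: 1.433 servings and 1.613 servings → $3.76.
avocado + sweet potato: the both-tight solution has a negative serving — not a feasible corner.
avocado + banana with both targets exact would need a negative amount; discard.
strawberries + sweet potato with both tight: 1.395 servings and 1.96 servings → $2.28.
strawberries + banana with both tight: 1.421 servings and 2.328 servings → $2.12.
sweet potato + banana: the both-tight solution has a negative serving — not a feasible corner.
The minimum over all feasible corners is $2.12.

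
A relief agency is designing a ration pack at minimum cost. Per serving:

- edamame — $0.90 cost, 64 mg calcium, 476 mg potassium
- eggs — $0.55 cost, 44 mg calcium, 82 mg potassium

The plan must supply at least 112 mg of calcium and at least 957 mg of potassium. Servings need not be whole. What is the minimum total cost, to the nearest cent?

A basic optimal solution has at most two foods positive. Try each food alone and each pair with both targets met exactly.
edamame only: max(112/64, 957/476) = 2.011 servings → $1.81.
eggs only: max(112/44, 957/82) = 11.67 servings → $6.42.
edamame + eggs: the both-tight solution has a negative serving — not a feasible corner.
Cheapest feasible corner: $1.81.

$1.81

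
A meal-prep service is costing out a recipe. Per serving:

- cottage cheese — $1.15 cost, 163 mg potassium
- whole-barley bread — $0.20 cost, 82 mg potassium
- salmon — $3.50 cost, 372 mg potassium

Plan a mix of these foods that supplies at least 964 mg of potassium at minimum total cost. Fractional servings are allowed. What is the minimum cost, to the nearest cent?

Cost per mg of potassium: whole-barley bread $0.0024, cottage cheese $0.0071, salmon $0.0094.
With no serving limits, use only whole-barley bread: 964 mg / 82 mg = 11.76 servings × $0.20 = $2.35.

$2.35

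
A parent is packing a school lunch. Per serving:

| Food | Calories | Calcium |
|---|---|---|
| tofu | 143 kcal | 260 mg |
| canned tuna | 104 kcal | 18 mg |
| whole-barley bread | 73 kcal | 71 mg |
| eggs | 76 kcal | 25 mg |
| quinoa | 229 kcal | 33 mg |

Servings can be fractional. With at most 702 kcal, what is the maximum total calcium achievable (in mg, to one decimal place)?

1276.4 mg

Calcium per kcal: tofu 1.818, whole-barley bread 0.9726, eggs 0.3289, canned tuna 0.1731, quinoa 0.1441.
With no serving limits, spend the whole calories allowance on tofu: 702 kcal / 143 kcal × 260 mg = 1276.4 mg.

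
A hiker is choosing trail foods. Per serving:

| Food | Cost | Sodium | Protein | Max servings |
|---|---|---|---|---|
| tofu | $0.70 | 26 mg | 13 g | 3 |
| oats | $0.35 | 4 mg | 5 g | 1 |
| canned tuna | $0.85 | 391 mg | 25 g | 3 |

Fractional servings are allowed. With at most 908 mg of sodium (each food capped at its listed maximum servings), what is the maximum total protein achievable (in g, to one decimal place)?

Protein per mg sodium: oats 1.25, tofu 0.5, canned tuna 0.06394.
Take 1 serving of oats: uses 4 mg sodium, +5.0 g protein (running total 5.0 g).
Take 3 servings of tofu: uses 78 mg sodium, +39.0 g protein (running total 44.0 g).
Take 2.113 servings of canned tuna: uses 826 mg sodium, +52.8 g protein (running total 96.8 g).
Filling greedily by protein-per-mg sodium is optimal for one linear limit, giving 96.8 g.

96.8 g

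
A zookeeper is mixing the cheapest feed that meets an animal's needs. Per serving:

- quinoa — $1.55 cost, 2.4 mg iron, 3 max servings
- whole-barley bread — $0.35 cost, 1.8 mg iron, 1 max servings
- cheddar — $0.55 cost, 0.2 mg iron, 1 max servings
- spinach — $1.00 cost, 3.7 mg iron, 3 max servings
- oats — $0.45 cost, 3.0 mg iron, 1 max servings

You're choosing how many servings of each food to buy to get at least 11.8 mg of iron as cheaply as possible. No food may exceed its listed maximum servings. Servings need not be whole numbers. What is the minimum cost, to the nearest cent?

Cost per mg of iron: oats $0.1500, whole-barley bread $0.1944, spinach $0.2703, quinoa $0.6458, cheddar $2.7500.
Take 1 serving of oats: +3.0 mg iron for $0.45 (total $0.45, still need 8.8 mg).
Take 1 serving of whole-barley bread: +1.8 mg iron for $0.35 (total $0.80, still need 7.0 mg).
Take 1.892 servings of spinach: +7.0 mg iron for $1.89 (total $2.69, still need 0.0 mg).
Filling from the cheapest source first is optimal under one linear minimum: $2.69.

$2.69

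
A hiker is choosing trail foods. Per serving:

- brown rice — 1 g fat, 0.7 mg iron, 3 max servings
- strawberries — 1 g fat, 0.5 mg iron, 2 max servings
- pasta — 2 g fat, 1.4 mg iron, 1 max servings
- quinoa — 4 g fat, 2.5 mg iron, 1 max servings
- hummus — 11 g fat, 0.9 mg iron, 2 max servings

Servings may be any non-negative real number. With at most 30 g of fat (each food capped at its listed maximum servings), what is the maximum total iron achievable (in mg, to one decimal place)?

8.6 mg

Iron per g fat: brown rice 0.7, pasta 0.7, quinoa 0.625, strawberries 0.5, hummus 0.08182.
Take 3 servings of brown rice: uses 3 g fat, +2.1 mg iron (running total 2.1 mg).
Take 1 serving of pasta: uses 2 g fat, +1.4 mg iron (running total 3.5 mg).
Take 1 serving of quinoa: uses 4 g fat, +2.5 mg iron (running total 6.0 mg).
Take 2 servings of strawberries: uses 2 g fat, +1.0 mg iron (running total 7.0 mg).
Take 1.727 servings of hummus: uses 19 g fat, +1.6 mg iron (running total 8.6 mg).
Greedy by best ratio exhausts the fat allowance optimally: 8.6 mg.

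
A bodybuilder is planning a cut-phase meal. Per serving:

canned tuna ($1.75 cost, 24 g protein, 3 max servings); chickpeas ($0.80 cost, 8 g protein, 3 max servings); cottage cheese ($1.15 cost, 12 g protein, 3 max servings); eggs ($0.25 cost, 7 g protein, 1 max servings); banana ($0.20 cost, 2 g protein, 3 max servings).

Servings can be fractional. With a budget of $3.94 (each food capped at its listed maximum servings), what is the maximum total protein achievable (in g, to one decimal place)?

Protein per dollar: eggs 28, canned tuna 13.71, cottage cheese 10.43, chickpeas 10, banana 10.
Take 1 serving of eggs: spends $0.25, +7.0 g protein (running total 7.0 g).
Take 2.109 servings of canned tuna: spends $3.69, +50.6 g protein (running total 57.6 g).
Filling greedily by protein-per-dollar is optimal for one linear limit, giving 57.6 g.

57.6 g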